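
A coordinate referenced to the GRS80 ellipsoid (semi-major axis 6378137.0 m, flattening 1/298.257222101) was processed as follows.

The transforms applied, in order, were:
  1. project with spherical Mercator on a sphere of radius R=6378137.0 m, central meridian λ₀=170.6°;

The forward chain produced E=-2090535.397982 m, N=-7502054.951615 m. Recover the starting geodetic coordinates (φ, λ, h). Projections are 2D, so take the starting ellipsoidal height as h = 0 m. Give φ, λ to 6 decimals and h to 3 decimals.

start: E=-2090535.3980, N=-7502054.9516 m
→ merc⁻¹: φ=-55.71584400°, λ=151.82040100°

φ=-55.715844°, λ=151.820401°, h=0.000 m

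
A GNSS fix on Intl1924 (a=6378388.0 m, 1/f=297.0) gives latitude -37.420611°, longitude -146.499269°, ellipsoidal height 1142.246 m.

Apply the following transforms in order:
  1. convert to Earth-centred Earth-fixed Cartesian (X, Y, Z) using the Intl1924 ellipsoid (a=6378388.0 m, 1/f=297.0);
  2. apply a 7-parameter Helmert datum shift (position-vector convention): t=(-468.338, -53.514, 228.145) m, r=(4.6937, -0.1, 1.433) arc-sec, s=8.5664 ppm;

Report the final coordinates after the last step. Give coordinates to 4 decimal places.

X=-4230664.4769 m, Y=-2799992.6449 m, Z=-3855196.9114 m

start: φ=-37.420611°, λ=-146.499269°, h=1142.246 m
→ ECEF (a=6378388.000, f=1/297.0): X=-4230181.2232, Y=-2799973.4876, Z=-3855326.2634
→ Helmert 7p (PV): X=-4230664.4769, Y=-2799992.6449, Z=-3855196.9114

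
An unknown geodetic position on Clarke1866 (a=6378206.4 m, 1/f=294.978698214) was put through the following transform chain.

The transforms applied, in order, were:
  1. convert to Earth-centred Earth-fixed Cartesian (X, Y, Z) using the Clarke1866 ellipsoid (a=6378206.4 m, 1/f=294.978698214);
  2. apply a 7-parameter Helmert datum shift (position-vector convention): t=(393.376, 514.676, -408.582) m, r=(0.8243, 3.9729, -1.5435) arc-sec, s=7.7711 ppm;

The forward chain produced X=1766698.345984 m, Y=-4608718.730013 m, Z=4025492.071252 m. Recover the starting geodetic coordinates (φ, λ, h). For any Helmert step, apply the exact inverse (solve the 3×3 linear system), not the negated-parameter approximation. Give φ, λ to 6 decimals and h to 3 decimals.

start: X=1766698.3460, Y=-4608718.7300, Z=4025492.0713 m
→ Helmert⁻¹: X=1766248.1909, Y=-4609168.2816, Z=4025921.8075
→ geod (Bowring, a=6378206.400): φ=39.39226200°, λ=-69.03300600°, h=82.1040 m

φ=39.392262°, λ=-69.033006°, h=82.104 m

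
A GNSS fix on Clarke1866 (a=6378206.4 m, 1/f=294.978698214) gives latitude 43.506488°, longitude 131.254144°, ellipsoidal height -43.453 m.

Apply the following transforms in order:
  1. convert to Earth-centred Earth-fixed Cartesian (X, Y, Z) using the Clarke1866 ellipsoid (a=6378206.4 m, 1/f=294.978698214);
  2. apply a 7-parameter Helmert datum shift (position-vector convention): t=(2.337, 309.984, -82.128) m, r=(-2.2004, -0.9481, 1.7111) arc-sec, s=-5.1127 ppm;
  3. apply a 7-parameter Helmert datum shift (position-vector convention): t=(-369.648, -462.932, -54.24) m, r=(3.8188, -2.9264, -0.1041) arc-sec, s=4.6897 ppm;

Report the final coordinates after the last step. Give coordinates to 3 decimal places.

start: φ=43.506488°, λ=131.254144°, h=-43.453 m
→ ECEF (a=6378206.400, f=1/294.978698214): X=-3055328.6972, Y=3483426.3941, Z=4368252.6920
→ Helmert 7p (PV): X=-3055359.7150, Y=3483739.8221, Z=4368097.0262
→ Helmert 7p (PV): X=-3055803.9065, Y=3483213.8982, Z=4368084.4213

X=-3055803.907 m, Y=3483213.898 m, Z=4368084.421 m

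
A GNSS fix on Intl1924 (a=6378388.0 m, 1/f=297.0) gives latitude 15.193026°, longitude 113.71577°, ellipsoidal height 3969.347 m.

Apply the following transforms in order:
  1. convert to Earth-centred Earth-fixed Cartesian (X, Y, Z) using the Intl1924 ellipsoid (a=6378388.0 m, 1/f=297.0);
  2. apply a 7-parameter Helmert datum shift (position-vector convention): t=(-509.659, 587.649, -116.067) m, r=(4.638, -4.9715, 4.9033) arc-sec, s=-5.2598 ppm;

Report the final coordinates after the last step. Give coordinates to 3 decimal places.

X=-2478505.122 m, Y=5640907.325 m, Z=1661723.502 m

start: φ=15.193026°, λ=113.715770°, h=3969.347 m
→ ECEF (a=6378388.000, f=1/297.0): X=-2477834.3601, Y=5640445.6124, Z=1661781.2033
→ Helmert 7p (PV): X=-2478505.1223, Y=5640907.3253, Z=1661723.5024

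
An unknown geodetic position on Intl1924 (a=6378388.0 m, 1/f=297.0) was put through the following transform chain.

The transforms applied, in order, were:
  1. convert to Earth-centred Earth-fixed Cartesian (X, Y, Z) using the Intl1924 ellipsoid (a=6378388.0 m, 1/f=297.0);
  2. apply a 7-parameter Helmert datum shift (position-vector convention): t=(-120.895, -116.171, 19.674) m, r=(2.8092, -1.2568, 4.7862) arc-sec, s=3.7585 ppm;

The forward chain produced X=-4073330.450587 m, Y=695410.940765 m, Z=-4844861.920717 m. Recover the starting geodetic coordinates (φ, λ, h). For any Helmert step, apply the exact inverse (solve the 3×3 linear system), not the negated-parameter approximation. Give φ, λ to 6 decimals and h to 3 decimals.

φ=-49.729821°, λ=170.309473°, h=1752.223 m

start: X=-4073330.4506, Y=695410.9408, Z=-4844861.9207 m
→ Helmert⁻¹: X=-4073207.6271, Y=695553.0291, Z=-4844848.0397
→ geod (Bowring, a=6378388.000): φ=-49.72982100°, λ=170.30947300°, h=1752.2230 m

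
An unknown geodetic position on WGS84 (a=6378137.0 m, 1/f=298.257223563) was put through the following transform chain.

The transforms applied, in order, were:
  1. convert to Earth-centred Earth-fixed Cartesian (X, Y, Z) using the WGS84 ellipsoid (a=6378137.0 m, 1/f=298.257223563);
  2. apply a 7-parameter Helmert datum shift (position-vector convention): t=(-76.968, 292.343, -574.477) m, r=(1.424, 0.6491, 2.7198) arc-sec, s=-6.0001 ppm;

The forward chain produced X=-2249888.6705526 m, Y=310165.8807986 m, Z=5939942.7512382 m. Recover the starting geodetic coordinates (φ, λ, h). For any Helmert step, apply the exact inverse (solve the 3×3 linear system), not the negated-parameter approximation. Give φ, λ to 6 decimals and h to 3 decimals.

φ=69.206021°, λ=172.156100°, h=399.422 m

start: X=-2249888.6706, Y=310165.8808, Z=5939942.7512 m
→ Helmert⁻¹: X=-2249839.8092, Y=309946.0754, Z=5940543.6523
→ geod (Bowring, a=6378137.000): φ=69.20602100°, λ=172.15610000°, h=399.4220 m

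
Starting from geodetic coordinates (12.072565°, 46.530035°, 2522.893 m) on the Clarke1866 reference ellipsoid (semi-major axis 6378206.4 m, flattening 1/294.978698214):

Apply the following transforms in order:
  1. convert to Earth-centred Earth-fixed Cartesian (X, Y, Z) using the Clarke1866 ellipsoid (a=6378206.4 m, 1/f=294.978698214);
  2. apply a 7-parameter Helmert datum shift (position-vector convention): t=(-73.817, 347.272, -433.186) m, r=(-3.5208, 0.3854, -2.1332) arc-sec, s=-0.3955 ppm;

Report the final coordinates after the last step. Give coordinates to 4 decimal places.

X=4293300.0112 m, Y=4529297.9561 m, Z=1325179.4802 m

start: φ=12.072565°, λ=46.530035°, h=2522.893 m
→ ECEF (a=6378206.400, f=1/294.978698214): X=4293326.2103, Y=4528974.2483, Z=1325698.5189
→ Helmert 7p (PV): X=4293300.0112, Y=4529297.9561, Z=1325179.4802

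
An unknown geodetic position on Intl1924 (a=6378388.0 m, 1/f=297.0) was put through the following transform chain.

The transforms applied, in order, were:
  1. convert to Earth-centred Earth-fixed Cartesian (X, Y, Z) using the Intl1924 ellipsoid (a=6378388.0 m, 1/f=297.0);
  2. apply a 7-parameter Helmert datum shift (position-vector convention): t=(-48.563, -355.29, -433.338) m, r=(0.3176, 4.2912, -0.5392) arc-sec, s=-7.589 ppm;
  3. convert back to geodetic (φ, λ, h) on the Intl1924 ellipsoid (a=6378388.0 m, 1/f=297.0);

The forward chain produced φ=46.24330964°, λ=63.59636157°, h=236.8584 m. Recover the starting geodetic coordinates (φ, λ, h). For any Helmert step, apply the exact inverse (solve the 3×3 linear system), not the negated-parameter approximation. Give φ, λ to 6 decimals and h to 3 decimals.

start: φ=46.243310°, λ=63.596362°, h=236.858 m
→ ECEF (a=6378388.000, f=1/297.0): X=1965181.5105, Y=3958201.3351, Z=4584247.9096
→ Helmert⁻¹: X=1965139.2568, Y=3958598.8634, Z=4584750.8290
→ geod (Bowring, a=6378388.000): φ=46.24424700°, λ=63.59914400°, h=833.3680 m

φ=46.244247°, λ=63.599144°, h=833.368 m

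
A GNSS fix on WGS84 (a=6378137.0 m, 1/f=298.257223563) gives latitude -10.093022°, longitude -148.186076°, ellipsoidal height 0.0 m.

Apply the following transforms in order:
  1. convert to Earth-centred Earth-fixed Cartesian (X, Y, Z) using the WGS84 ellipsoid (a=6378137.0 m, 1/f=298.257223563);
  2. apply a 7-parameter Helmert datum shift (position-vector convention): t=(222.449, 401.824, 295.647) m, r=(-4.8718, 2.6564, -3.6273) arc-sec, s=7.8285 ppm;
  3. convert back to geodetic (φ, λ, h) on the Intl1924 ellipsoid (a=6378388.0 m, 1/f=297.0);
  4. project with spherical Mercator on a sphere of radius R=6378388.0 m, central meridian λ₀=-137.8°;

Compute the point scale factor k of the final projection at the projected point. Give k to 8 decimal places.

start: φ=-10.093022°, λ=-148.186076°, h=0.000 m
→ ECEF (a=6378137.000, f=1/298.257223563): X=-5336587.9657, Y=-3310620.4610, Z=-1110379.7644
→ Helmert 7p (PV): X=-5336479.8143, Y=-3310176.9325, Z=-1109945.8871
→ geod (Bowring, a=6378388.000): φ=-10.08995998°, λ=-148.18899456°, h=-644.8958 m
→ into merc (λ₀=-137.8°): φ=-10.08995998°, λ−λ₀=-10.38899456°
scale k = 1.01570906

1.01570906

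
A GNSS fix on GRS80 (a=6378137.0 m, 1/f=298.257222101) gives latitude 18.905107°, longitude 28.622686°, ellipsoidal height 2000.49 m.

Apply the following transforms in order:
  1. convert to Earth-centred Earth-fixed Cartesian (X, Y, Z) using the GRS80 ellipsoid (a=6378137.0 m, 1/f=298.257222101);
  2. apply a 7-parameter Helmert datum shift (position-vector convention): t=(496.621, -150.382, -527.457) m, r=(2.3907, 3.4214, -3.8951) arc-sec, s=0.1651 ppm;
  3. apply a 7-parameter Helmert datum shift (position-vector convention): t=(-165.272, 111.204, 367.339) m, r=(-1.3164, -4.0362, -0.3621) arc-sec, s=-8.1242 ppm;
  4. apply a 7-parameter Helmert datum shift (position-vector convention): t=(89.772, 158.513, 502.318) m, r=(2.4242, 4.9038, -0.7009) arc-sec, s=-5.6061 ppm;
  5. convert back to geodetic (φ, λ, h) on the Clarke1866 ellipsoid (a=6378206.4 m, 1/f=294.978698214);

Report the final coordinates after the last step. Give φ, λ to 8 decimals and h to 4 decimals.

start: φ=18.905107°, λ=28.622686°, h=2000.490 m
→ ECEF (a=6378137.000, f=1/298.257222101): X=5300196.9523, Y=2892484.1964, Z=2054063.2137
→ Helmert 7p (PV): X=5300783.1415, Y=2892210.3956, Z=2053481.7044
→ Helmert 7p (PV): X=5300539.6999, Y=2892301.9026, Z=2053917.6274
→ Helmert 7p (PV): X=5300658.4148, Y=2892402.0504, Z=2054316.4077
→ geod (Bowring, a=6378206.400): φ=18.90751387°, λ=28.61990430°, h=2384.0273 m

φ=18.90751387°, λ=28.61990430°, h=2384.0273 m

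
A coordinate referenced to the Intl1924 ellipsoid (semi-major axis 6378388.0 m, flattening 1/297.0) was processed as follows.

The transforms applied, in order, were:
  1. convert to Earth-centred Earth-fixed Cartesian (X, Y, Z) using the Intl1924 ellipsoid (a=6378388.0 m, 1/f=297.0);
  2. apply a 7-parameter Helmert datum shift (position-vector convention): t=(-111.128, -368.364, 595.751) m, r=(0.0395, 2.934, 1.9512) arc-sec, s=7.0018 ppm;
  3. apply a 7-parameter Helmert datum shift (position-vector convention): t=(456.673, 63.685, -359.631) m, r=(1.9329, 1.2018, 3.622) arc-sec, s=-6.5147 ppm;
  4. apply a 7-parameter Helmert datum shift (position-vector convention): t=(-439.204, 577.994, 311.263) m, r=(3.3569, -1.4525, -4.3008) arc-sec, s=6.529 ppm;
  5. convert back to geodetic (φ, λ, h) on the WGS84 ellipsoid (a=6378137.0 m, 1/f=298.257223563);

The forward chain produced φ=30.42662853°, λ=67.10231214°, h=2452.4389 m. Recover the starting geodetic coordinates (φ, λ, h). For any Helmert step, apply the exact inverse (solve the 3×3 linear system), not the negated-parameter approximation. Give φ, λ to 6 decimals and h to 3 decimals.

φ=30.422998°, λ=67.100691°, h=1716.868 m

start: φ=30.426629°, λ=67.102312°, h=2452.439 m
→ ECEF (a=6378137.000, f=1/298.257223563): X=2142534.2975, Y=5072660.1131, Z=3212485.4275
→ Helmert⁻¹: X=2142876.3705, Y=5072145.9598, Z=3212055.5546
→ Helmert⁻¹: X=2142504.0037, Y=5072107.7991, Z=3212401.0664
→ Helmert⁻¹: X=2142602.4270, Y=5072420.9936, Z=3211812.3331
→ geod (Bowring, a=6378388.000): φ=30.42299800°, λ=67.10069100°, h=1716.8680 m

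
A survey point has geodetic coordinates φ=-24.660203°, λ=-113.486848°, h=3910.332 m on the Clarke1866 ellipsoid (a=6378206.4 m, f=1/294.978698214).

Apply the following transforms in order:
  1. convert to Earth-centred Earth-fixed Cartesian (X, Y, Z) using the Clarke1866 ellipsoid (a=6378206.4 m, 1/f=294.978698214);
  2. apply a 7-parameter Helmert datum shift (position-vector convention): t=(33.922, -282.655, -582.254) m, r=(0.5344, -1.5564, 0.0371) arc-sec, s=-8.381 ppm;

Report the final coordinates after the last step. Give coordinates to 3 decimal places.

X=-2312834.021 m, Y=-5322897.268 m, Z=-2646985.540 m

start: φ=-24.660203°, λ=-113.486848°, h=3910.332 m
→ ECEF (a=6378206.400, f=1/294.978698214): X=-2312908.2532, Y=-5322665.6630, Z=-2646394.2231
→ Helmert 7p (PV): X=-2312834.0208, Y=-5322897.2684, Z=-2646985.5400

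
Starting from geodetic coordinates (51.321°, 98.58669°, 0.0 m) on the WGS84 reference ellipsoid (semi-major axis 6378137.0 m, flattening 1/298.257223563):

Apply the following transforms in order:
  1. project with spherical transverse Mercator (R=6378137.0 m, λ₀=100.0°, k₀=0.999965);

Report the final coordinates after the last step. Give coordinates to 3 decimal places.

start: φ=51.321000°, λ=98.586690°, h=0.000 m
→ tm (R=6378137.0, λ₀=100.0°): E=-98318.1365, N=5713774.3462

E=-98318.136 m, N=5713774.346 m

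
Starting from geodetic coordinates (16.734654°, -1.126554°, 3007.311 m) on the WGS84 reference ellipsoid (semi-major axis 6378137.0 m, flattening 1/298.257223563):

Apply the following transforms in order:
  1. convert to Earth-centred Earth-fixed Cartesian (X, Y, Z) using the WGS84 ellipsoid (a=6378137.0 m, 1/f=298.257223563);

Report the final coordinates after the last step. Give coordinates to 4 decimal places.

X=6111407.6261 m, Y=-120178.4516 m, Z=1825597.4107 m

start: φ=16.734654°, λ=-1.126554°, h=3007.311 m
→ ECEF (a=6378137.000, f=1/298.257223563): X=6111407.6261, Y=-120178.4516, Z=1825597.4107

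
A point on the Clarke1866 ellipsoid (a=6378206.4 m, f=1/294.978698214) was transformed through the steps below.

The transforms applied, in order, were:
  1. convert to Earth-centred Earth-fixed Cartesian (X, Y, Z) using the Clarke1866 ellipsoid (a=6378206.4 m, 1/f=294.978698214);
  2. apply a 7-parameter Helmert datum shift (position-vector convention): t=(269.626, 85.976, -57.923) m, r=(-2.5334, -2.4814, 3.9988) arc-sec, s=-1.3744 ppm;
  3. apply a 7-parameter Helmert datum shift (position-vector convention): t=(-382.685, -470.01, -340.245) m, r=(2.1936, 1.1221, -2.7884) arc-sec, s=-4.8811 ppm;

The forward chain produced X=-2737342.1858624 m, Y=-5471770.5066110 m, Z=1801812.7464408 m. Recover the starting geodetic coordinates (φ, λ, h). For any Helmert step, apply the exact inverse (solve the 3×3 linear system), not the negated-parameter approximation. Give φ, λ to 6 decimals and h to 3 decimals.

φ=16.519803°, λ=-116.578141°, h=1377.922 m

start: X=-2737342.1859, Y=-5471770.5066, Z=1801812.7464 m
→ Helmert⁻¹: X=-2736908.6998, Y=-5471345.0355, Z=1802205.0860
→ Helmert⁻¹: X=-2737266.4794, Y=-5471407.6003, Z=1802231.2145
→ geod (Bowring, a=6378206.400): φ=16.51980300°, λ=-116.57814100°, h=1377.9220 m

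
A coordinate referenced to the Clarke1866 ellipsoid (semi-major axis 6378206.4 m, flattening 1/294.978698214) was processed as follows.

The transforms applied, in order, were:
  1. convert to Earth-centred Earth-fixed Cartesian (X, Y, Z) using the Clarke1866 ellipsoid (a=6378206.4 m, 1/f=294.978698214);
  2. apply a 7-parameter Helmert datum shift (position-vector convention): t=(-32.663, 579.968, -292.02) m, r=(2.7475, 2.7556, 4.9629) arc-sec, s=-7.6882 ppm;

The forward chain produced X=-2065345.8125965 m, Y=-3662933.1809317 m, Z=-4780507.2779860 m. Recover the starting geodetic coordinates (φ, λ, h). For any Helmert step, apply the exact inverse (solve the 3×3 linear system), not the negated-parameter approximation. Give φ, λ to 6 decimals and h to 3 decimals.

start: X=-2065345.8126, Y=-3662933.1809, Z=-4780507.2780 m
→ Helmert⁻¹: X=-2065353.3148, Y=-3663555.2948, Z=-4780230.8022
→ geod (Bowring, a=6378206.400): φ=-48.85166700°, λ=-119.41241500°, h=949.2570 m

φ=-48.851667°, λ=-119.412415°, h=949.257 m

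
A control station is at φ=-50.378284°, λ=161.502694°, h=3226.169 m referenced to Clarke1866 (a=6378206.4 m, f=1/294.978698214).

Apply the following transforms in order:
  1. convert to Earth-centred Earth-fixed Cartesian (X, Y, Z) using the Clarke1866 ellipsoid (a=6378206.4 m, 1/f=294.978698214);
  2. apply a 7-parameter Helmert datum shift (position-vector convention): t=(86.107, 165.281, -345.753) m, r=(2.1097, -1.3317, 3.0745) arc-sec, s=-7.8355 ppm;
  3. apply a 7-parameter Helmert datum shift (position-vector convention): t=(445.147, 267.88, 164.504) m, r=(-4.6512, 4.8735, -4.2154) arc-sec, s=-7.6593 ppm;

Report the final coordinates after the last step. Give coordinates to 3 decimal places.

X=-3866557.795 m, Y=1294076.269 m, Z=-4892065.107 m

start: φ=-50.378284°, λ=161.502694°, h=3226.169 m
→ ECEF (a=6378206.400, f=1/294.978698214): X=-3867072.1185, Y=1293702.0515, Z=-4892010.1161
→ Helmert 7p (PV): X=-3866943.4104, Y=1293849.5907, Z=-4892329.2724
→ Helmert 7p (PV): X=-3866557.7955, Y=1294076.2688, Z=-4892065.1071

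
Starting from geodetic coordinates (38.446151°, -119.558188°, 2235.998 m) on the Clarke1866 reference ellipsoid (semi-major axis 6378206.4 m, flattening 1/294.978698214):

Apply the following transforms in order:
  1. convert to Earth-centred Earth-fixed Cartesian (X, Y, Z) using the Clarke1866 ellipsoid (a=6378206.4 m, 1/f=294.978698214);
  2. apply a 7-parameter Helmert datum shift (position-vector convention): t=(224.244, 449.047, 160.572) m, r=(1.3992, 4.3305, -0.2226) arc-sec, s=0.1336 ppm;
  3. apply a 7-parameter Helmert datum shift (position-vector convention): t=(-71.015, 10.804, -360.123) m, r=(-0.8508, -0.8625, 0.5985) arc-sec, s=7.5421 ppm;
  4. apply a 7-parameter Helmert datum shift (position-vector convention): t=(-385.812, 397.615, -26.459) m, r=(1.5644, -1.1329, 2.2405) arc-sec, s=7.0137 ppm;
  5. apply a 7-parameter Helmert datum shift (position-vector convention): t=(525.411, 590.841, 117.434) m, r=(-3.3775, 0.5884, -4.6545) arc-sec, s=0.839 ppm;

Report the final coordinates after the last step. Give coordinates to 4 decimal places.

start: φ=38.446151°, λ=-119.558188°, h=2235.998 m
→ ECEF (a=6378206.400, f=1/294.978698214): X=-2468344.4841, Y=-4352464.5689, Z=3945544.6178
→ Helmert 7p (PV): X=-2468042.4309, Y=-4352040.2043, Z=3945728.0145
→ Helmert 7p (PV): X=-2468135.9313, Y=-4352053.1097, Z=3945405.2817
→ Helmert 7p (PV): X=-2468513.4508, Y=-4351742.7522, Z=3945359.9303
→ Helmert 7p (PV): X=-2468077.0562, Y=-4351035.2550, Z=3945558.9743

X=-2468077.0562 m, Y=-4351035.2550 m, Z=3945558.9743 m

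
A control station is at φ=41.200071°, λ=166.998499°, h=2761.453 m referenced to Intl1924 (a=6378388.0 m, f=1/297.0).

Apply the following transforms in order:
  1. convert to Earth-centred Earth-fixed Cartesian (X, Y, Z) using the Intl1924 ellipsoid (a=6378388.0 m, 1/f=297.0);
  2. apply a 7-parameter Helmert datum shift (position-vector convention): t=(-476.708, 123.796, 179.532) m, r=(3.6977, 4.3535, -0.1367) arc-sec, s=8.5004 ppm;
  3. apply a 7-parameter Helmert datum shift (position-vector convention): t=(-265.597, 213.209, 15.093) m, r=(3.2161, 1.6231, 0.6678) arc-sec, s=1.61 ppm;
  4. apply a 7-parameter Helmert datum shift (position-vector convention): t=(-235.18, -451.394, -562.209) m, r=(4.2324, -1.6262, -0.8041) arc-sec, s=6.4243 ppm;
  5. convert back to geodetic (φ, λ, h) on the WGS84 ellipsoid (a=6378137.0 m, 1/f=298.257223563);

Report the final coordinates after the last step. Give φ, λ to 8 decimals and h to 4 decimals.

start: φ=41.200071°, λ=166.998499°, h=2761.453 m
→ ECEF (a=6378388.000, f=1/297.0): X=-4685016.9523, Y=1081750.6670, Z=4181056.7474
→ Helmert 7p (PV): X=-4685444.5203, Y=1081811.8090, Z=4181390.0973
→ Helmert 7p (PV): X=-4685688.2598, Y=1081946.3935, Z=4181465.6599
→ Helmert 7p (PV): X=-4685982.2913, Y=1081434.4158, Z=4180915.5724
→ geod (Bowring, a=6378137.000): φ=41.19314638°, λ=167.00475764°, h=3534.1444 m

φ=41.19314638°, λ=167.00475764°, h=3534.1444 m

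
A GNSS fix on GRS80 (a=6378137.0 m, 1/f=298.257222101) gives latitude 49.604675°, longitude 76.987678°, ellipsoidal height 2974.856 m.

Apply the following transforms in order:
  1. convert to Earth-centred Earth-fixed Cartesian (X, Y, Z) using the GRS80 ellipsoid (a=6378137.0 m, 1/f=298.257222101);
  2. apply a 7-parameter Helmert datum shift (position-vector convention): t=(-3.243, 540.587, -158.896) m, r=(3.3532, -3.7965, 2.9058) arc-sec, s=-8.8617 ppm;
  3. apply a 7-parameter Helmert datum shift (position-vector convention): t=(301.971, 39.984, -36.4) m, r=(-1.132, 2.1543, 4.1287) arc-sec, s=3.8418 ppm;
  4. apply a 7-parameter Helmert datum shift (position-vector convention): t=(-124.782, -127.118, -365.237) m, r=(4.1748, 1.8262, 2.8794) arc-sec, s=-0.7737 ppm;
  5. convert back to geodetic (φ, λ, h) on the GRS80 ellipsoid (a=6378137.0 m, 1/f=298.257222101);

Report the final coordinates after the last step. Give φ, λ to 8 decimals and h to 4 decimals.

φ=49.59983723°, λ=76.98897518°, h=2823.4232 m

start: φ=49.604675°, λ=76.987678°, h=2974.856 m
→ ECEF (a=6378137.000, f=1/298.257222101): X=932925.2976, Y=4036982.2351, Z=4836675.2359
→ Helmert 7p (PV): X=932767.8931, Y=4037421.5622, Z=4836556.2776
→ Helmert 7p (PV): X=933043.1471, Y=4037522.2715, Z=4836506.5587
→ Helmert 7p (PV): X=932904.1013, Y=4037307.1639, Z=4836211.0383
→ geod (Bowring, a=6378137.000): φ=49.59983723°, λ=76.98897518°, h=2823.4232 m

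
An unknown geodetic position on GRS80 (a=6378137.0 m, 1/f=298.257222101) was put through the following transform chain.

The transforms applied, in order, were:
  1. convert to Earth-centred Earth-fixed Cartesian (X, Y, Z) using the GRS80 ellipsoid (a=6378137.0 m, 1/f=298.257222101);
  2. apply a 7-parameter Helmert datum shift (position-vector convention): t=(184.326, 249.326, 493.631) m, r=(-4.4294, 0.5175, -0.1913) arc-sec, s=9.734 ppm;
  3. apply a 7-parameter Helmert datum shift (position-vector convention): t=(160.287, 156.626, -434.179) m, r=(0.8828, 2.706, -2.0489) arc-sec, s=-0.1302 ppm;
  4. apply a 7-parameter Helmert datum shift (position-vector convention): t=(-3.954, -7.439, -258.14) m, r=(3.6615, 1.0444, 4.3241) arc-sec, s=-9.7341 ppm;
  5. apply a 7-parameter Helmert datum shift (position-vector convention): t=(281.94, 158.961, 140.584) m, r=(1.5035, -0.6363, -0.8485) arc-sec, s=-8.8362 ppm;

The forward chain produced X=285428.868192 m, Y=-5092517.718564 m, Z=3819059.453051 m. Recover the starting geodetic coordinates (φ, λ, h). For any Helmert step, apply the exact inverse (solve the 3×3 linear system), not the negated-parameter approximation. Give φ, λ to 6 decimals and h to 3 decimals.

φ=37.007277°, λ=-86.800415°, h=1924.968 m

start: X=285428.8682, Y=-5092517.7186, Z=3819059.4531 m
→ Helmert⁻¹: X=285182.1784, Y=-5092692.6695, Z=3818988.8559
→ Helmert⁻¹: X=285062.8076, Y=-5092672.9802, Z=3819376.0189
→ Helmert⁻¹: X=284903.0337, Y=-5092811.0906, Z=3819836.2298
→ Helmert⁻¹: X=284711.0778, Y=-5093092.5919, Z=3819196.7652
→ geod (Bowring, a=6378137.000): φ=37.00727700°, λ=-86.80041500°, h=1924.9680 m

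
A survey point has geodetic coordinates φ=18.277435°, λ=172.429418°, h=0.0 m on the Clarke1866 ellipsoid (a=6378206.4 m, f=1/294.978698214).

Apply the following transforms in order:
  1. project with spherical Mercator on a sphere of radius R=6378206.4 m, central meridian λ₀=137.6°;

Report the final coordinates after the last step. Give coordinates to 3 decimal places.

start: φ=18.277435°, λ=172.429418°, h=0.000 m
→ merc (R=6378206.4, λ₀=137.6°): E=3877235.2638, N=2070070.0463

E=3877235.264 m, N=2070070.046 m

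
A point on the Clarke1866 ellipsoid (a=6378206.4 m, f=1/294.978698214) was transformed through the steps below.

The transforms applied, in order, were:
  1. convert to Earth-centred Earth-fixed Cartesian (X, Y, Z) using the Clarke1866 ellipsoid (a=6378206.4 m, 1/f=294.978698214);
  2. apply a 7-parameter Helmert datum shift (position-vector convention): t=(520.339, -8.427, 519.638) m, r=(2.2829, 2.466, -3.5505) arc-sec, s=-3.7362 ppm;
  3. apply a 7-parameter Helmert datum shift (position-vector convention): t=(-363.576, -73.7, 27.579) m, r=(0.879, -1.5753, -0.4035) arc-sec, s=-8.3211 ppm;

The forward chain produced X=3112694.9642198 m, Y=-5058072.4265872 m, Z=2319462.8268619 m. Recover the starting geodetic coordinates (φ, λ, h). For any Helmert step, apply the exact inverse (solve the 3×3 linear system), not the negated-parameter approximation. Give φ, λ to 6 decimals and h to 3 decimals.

φ=21.461635°, λ=-58.391887°, h=363.741 m

start: X=3112694.9642, Y=-5058072.4266, Z=2319462.8269 m
→ Helmert⁻¹: X=3113112.0534, Y=-5058024.8407, Z=2319452.3274
→ Helmert⁻¹: X=3112662.6827, Y=-5057956.0657, Z=2319034.5474
→ geod (Bowring, a=6378206.400): φ=21.46163500°, λ=-58.39188700°, h=363.7410 m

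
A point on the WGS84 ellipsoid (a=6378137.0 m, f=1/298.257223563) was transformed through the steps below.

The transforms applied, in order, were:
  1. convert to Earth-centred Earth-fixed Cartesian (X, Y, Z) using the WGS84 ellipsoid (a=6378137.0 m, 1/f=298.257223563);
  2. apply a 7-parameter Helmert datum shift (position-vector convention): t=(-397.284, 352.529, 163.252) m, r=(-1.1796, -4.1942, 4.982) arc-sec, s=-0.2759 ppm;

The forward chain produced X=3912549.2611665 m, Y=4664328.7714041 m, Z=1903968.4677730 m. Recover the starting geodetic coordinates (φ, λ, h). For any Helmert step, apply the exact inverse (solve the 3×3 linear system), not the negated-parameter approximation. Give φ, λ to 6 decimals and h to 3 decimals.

φ=17.474583°, λ=50.002555°, h=2516.404 m

start: X=3912549.2612, Y=4664328.7714, Z=1903968.4678 m
→ Helmert⁻¹: X=3913098.9842, Y=4663872.1272, Z=1903752.8439
→ geod (Bowring, a=6378137.000): φ=17.47458300°, λ=50.00255500°, h=2516.4040 m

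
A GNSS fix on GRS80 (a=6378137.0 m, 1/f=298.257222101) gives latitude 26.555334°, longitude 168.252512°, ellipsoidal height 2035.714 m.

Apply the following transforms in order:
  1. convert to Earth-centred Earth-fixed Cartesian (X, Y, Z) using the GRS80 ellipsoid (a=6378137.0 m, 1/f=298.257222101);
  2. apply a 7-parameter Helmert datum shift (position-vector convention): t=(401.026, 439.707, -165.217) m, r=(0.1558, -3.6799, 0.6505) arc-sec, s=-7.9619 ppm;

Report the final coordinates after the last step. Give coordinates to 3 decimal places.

X=-5590894.735 m, Y=1163144.101 m, Z=2834853.641 m

start: φ=26.555334°, λ=168.252512°, h=2035.714 m
→ ECEF (a=6378137.000, f=1/298.257222101): X=-5591286.0307, Y=1162733.4267, Z=2835140.3040
→ Helmert 7p (PV): X=-5590894.7347, Y=1163144.1015, Z=2834853.6407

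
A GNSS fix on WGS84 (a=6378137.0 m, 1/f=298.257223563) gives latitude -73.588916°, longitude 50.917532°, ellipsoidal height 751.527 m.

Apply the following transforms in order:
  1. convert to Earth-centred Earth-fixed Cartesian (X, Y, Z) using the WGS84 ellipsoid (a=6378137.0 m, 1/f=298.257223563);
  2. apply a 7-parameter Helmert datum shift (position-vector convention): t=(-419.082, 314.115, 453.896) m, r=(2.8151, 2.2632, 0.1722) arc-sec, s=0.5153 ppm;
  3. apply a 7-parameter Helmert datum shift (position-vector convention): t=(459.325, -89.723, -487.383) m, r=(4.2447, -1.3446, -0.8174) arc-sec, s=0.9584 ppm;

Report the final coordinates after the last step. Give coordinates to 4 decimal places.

X=1139715.7043 m, Y=1403704.9508 m, Z=-6096854.9237 m

start: φ=-73.588916°, λ=50.917532°, h=751.527 m
→ ECEF (a=6378137.000, f=1/298.257223563): X=1139696.5465, Y=1403273.3864, Z=-6096855.4113
→ Helmert 7p (PV): X=1139209.9836, Y=1403672.3858, Z=-6096398.0102
→ Helmert 7p (PV): X=1139715.7043, Y=1403704.9508, Z=-6096854.9237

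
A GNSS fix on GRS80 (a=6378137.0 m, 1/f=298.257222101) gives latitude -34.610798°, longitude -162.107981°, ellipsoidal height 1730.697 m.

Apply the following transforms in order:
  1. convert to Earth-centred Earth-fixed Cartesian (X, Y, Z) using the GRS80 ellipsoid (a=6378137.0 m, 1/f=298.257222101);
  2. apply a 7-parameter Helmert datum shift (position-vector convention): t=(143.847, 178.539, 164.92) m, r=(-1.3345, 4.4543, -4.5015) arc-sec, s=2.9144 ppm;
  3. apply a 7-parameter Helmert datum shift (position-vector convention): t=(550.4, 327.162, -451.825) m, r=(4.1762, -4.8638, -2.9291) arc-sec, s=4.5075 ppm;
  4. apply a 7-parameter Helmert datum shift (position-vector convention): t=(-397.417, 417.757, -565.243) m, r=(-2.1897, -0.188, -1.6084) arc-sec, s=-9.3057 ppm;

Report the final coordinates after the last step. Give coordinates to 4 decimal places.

start: φ=-34.610798°, λ=-162.107981°, h=1730.697 m
→ ECEF (a=6378137.000, f=1/298.257222101): X=-5002277.3638, Y=-1614922.1174, Z=-3603397.6498
→ Helmert 7p (PV): X=-5002261.1553, Y=-1614662.4290, Z=-3603124.7584
→ Helmert 7p (PV): X=-5001671.2690, Y=-1614198.5572, Z=-3603743.4721
→ Helmert 7p (PV): X=-5002031.4443, Y=-1613765.0344, Z=-3604262.6023

X=-5002031.4443 m, Y=-1613765.0344 m, Z=-3604262.6023 m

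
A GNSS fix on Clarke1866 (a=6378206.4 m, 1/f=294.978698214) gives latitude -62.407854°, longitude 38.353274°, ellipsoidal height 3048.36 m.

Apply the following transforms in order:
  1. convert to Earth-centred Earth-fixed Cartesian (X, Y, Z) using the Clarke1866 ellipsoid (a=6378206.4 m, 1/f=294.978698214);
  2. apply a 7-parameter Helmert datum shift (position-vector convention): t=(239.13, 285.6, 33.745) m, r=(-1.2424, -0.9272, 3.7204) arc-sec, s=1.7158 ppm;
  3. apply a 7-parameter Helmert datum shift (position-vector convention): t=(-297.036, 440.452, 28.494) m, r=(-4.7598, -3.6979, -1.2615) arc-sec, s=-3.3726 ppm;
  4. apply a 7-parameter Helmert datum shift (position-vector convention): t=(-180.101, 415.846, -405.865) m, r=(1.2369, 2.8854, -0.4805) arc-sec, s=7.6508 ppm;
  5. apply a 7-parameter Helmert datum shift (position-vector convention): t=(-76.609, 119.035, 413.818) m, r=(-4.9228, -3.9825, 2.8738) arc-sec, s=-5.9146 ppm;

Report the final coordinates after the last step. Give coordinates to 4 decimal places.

X=2323789.7767 m, Y=1839940.0573 m, Z=-5632171.1769 m

start: φ=-62.407854°, λ=38.353274°, h=3048.360 m
→ ECEF (a=6378206.400, f=1/294.978698214): X=2323991.2213, Y=1838888.8645, Z=-5632218.9970
→ Helmert 7p (PV): X=2324226.4886, Y=1839185.6128, Z=-5632195.5452
→ Helmert 7p (PV): X=2324033.8354, Y=1839475.6782, Z=-5632148.8288
→ Helmert 7p (PV): X=2323797.0126, Y=1839933.9580, Z=-5632619.2642
→ Helmert 7p (PV): X=2323789.7767, Y=1839940.0573, Z=-5632171.1769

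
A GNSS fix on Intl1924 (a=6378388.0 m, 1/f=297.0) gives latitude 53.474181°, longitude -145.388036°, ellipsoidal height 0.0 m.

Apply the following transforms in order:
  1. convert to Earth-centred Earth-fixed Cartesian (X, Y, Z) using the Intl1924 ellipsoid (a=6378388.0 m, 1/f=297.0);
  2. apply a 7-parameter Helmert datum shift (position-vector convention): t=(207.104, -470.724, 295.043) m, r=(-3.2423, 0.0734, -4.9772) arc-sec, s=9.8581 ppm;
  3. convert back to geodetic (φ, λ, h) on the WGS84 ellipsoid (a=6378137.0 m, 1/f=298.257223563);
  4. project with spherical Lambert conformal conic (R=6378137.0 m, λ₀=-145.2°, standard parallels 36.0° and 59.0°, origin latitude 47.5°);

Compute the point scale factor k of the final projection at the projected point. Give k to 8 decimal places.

0.98459228

start: φ=53.474181°, λ=-145.388036°, h=0.000 m
→ ECEF (a=6378388.000, f=1/297.0): X=-3131243.4459, Y=-2161065.3028, Z=5102229.9665
→ Helmert 7p (PV): X=-3131117.5417, Y=-2161401.5694, Z=5102610.3924
→ geod (Bowring, a=6378137.000): φ=53.47479828°, λ=-145.38279131°, h=549.7938 m
→ into lcc (λ₀=-145.2°): φ=53.47479828°, λ−λ₀=-0.18279131°
scale k = 0.98459228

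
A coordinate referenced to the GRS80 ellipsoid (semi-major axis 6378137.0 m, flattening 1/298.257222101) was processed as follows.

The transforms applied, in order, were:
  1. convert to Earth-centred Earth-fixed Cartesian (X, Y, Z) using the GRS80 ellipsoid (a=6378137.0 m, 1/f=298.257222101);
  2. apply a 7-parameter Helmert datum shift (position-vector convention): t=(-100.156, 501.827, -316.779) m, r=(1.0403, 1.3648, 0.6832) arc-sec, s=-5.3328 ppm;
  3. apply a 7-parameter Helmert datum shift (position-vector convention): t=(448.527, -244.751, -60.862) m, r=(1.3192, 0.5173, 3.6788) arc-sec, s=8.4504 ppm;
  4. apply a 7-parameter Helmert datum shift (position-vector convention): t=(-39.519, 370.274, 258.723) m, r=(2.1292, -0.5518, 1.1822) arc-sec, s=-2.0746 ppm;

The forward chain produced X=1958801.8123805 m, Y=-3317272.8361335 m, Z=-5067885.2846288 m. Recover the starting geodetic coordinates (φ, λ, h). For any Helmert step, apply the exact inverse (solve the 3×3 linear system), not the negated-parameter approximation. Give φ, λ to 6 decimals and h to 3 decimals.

φ=-52.939732°, λ=-59.449415°, h=1468.563 m

start: X=1958801.8124, Y=-3317272.8361, Z=-5067885.2846 m
→ Helmert⁻¹: X=1958812.8216, Y=-3317713.5363, Z=-5068125.5146
→ Helmert⁻¹: X=1958301.2872, Y=-3317508.0917, Z=-5067995.6969
→ Helmert⁻¹: X=1958434.4282, Y=-3318059.6588, Z=-5067676.2498
→ geod (Bowring, a=6378137.000): φ=-52.93973200°, λ=-59.44941500°, h=1468.5630 m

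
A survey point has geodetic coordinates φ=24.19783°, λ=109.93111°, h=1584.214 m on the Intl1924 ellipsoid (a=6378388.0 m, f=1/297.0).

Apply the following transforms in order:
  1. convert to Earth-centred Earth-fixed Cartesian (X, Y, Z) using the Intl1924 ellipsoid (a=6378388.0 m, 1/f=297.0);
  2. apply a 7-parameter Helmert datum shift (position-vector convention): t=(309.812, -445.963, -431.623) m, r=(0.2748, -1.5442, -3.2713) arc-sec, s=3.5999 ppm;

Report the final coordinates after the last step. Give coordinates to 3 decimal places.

X=-1984526.523 m, Y=5473529.614 m, Z=2598539.168 m

start: φ=24.197830°, λ=109.931110°, h=1584.214 m
→ ECEF (a=6378388.000, f=1/297.0): X=-1984896.5475, Y=5473927.8537, Z=2598969.0020
→ Helmert 7p (PV): X=-1984526.5229, Y=5473529.6137, Z=2598539.1678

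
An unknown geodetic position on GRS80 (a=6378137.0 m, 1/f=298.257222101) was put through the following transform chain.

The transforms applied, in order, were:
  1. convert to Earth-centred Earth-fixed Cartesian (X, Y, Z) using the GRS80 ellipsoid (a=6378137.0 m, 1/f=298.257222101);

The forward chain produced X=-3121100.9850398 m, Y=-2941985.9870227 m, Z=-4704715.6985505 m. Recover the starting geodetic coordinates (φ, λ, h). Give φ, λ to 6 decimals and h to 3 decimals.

φ=-47.837239°, λ=-136.692133°, h=-43.389 m

start: X=-3121100.9850, Y=-2941985.9870, Z=-4704715.6986 m
→ geod (Bowring, a=6378137.000): φ=-47.83723900°, λ=-136.69213300°, h=-43.3890 m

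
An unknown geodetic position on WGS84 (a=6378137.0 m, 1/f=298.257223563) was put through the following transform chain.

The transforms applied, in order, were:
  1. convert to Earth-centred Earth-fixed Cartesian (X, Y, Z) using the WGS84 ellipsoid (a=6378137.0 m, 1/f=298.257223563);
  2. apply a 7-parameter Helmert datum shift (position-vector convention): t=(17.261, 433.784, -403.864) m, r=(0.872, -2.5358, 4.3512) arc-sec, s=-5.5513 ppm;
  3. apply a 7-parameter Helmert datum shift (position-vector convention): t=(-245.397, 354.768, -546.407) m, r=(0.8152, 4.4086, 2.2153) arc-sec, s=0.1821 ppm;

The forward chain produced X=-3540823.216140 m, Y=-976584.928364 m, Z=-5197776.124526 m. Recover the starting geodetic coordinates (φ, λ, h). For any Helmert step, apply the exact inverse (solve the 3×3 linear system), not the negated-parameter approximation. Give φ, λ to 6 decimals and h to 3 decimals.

φ=-54.929607°, λ=-164.568939°, h=-8.462 m

start: X=-3540823.2161, Y=-976584.9284, Z=-5197776.1245 m
→ Helmert⁻¹: X=-3540476.5821, Y=-976922.0342, Z=-5197300.5825
→ Helmert⁻¹: X=-3540598.0040, Y=-977308.5244, Z=-5196877.9088
→ geod (Bowring, a=6378137.000): φ=-54.92960700°, λ=-164.56893900°, h=-8.4620 m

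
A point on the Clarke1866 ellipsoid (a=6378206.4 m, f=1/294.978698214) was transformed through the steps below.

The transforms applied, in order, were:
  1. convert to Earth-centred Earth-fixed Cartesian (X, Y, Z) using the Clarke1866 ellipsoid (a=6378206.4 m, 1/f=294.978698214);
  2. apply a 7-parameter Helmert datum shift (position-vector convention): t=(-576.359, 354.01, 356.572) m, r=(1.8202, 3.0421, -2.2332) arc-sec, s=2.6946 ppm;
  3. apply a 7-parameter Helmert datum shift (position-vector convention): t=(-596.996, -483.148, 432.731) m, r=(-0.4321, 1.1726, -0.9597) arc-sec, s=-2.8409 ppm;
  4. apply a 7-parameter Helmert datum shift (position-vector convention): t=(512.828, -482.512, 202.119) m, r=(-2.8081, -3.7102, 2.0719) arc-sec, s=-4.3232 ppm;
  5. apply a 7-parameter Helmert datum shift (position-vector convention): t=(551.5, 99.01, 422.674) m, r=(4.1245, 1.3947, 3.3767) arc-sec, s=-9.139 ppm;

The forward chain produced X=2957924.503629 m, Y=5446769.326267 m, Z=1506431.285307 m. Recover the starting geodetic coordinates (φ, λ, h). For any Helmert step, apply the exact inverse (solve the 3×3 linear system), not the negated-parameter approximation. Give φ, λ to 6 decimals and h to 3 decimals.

φ=13.736323°, λ=61.496318°, h=1798.201 m

start: X=2957924.5036, Y=5446769.3263, Z=1506431.2853 m
→ Helmert⁻¹: X=2957479.0150, Y=5446701.7907, Z=1505933.4594
→ Helmert⁻¹: X=2957060.7714, Y=5447157.6493, Z=1505758.8176
→ Helmert⁻¹: X=2957632.2653, Y=5447666.8812, Z=1505358.5892
→ Helmert⁻¹: X=2958119.4791, Y=5447343.5010, Z=1504993.5192
→ geod (Bowring, a=6378206.400): φ=13.73632300°, λ=61.49631800°, h=1798.2010 m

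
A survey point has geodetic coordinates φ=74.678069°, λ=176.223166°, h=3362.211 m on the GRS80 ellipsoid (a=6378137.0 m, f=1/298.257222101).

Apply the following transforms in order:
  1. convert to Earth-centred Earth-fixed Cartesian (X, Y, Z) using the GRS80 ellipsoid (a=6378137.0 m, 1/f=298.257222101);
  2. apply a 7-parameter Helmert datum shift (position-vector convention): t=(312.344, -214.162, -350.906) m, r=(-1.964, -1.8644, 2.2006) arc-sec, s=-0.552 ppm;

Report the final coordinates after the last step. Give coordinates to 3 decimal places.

X=-1687603.244 m, Y=111248.260 m, Z=6132240.200 m

start: φ=74.678069°, λ=176.223166°, h=3362.211 m
→ ECEF (a=6378137.000, f=1/298.257222101): X=-1687859.8994, Y=111422.0980, Z=6132610.8082
→ Helmert 7p (PV): X=-1687603.2443, Y=111248.2601, Z=6132240.1998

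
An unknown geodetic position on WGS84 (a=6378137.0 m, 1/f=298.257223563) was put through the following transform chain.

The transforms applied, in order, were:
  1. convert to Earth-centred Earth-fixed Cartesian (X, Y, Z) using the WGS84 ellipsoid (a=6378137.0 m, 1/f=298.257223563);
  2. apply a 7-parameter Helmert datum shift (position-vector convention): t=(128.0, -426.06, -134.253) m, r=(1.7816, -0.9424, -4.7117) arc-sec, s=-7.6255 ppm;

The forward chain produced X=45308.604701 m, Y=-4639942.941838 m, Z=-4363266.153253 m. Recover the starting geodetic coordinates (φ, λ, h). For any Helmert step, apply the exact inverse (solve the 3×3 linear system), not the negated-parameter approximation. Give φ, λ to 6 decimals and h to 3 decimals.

φ=-43.431771°, λ=-89.441001°, h=967.647 m

start: X=45308.6047, Y=-4639942.9418, Z=-4363266.1533 m
→ Helmert⁻¹: X=45266.9966, Y=-4639588.9129, Z=-4363125.3042
→ geod (Bowring, a=6378137.000): φ=-43.43177100°, λ=-89.44100100°, h=967.6470 m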